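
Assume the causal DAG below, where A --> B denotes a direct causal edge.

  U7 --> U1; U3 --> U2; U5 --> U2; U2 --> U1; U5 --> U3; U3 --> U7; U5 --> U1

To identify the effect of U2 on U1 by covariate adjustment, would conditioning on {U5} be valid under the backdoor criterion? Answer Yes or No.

Backdoor paths from U2 to U1 (paths whose first edge points into U2):
  P1: U2 <- U5 -> U3 -> U7 -> U1
  P2: U2 <- U5 -> U1
  P3: U2 <- U3 <- U5 -> U1
  P4: U2 <- U3 -> U7 -> U1
Condition 1 (no descendant of U2 in the set): holds — descendants of U2 are {U1}; none are in {U5}.
Condition 2 (every backdoor path blocked by {U5}):
  P1: blocked at fork node U5 ∈ conditioning set.
  P2: blocked at fork node U5 ∈ conditioning set.
  P3: blocked at fork node U5 ∈ conditioning set.
  P4: open — no interior node is in the conditioning set.
{U5} does not satisfy the backdoor criterion.

No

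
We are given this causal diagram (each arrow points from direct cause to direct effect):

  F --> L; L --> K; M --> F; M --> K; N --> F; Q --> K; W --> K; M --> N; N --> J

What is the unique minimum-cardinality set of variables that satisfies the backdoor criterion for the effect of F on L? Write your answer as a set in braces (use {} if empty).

{}

Variables eligible for adjustment (non-descendants of F, excluding F and L): {J, M, N, Q, W}.
Backdoor paths from F to L:
  P1: F <- M -> K <- L
  P2: F <- N <- M -> K <- L
Each backdoor path contains an unconditioned collider, so every path is already blocked with the empty conditioning set:
  P1: blocked at collider K (neither it nor any descendant is in the conditioning set).
  P2: blocked at collider K (neither it nor any descendant is in the conditioning set).
The empty set is therefore the unique smallest valid set.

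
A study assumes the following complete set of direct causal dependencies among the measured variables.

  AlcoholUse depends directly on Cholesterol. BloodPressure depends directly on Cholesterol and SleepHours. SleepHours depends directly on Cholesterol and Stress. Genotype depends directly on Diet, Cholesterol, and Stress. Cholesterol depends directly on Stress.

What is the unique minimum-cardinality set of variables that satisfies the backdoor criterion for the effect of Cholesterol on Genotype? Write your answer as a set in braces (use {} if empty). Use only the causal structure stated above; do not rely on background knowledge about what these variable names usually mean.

{Stress}

Variables eligible for adjustment (non-descendants of Cholesterol, excluding Cholesterol and Genotype): {Diet, Stress}.
Backdoor paths from Cholesterol to Genotype:
  P1: Cholesterol <- Stress -> Genotype
The empty set is not sufficient: P1 (Cholesterol <- Stress -> Genotype) has no collider blocking it and no conditioned non-collider, so it is open.
Try {Stress}:
  P1: blocked at fork node Stress ∈ conditioning set.
{Stress} contains no descendant of Cholesterol and blocks every backdoor path.
No other singleton works — e.g. {Diet} leaves P1 open — so {Stress} is the unique smallest valid adjustment set.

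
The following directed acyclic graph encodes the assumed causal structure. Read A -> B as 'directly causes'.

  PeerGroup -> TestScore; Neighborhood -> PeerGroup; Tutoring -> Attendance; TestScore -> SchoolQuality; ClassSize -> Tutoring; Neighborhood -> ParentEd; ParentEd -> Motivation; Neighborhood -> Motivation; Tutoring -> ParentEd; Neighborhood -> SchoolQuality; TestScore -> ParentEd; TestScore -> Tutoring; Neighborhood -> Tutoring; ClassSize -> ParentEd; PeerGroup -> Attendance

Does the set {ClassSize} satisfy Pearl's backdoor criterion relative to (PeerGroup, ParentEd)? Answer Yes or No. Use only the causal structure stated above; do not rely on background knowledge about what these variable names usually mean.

Backdoor paths from PeerGroup to ParentEd (paths whose first edge points into PeerGroup):
  P1: PeerGroup <- Neighborhood -> SchoolQuality <- TestScore -> Tutoring <- ClassSize -> ParentEd
  P2: PeerGroup <- Neighborhood -> SchoolQuality <- TestScore -> Tutoring -> ParentEd
  P3: PeerGroup <- Neighborhood -> SchoolQuality <- TestScore -> ParentEd
  P4: PeerGroup <- Neighborhood -> Tutoring <- ClassSize -> ParentEd
  P5: PeerGroup <- Neighborhood -> Tutoring <- TestScore -> ParentEd
  P6: PeerGroup <- Neighborhood -> Tutoring -> ParentEd
  P7: PeerGroup <- Neighborhood -> ParentEd
  P8: PeerGroup <- Neighborhood -> Motivation <- ParentEd
Condition 1 (no descendant of PeerGroup in the set): holds — descendants of PeerGroup are {Attendance, Motivation, ParentEd, SchoolQuality, TestScore, Tutoring}; none are in {ClassSize}.
Condition 2 (every backdoor path blocked by {ClassSize}):
  P1: blocked at collider SchoolQuality (neither it nor any descendant is in the conditioning set).
  P2: blocked at collider SchoolQuality (neither it nor any descendant is in the conditioning set).
  P3: blocked at collider SchoolQuality (neither it nor any descendant is in the conditioning set).
  P4: blocked at collider Tutoring (neither it nor any descendant is in the conditioning set).
  P5: blocked at collider Tutoring (neither it nor any descendant is in the conditioning set).
  P6: open — no interior node is in the conditioning set.
  P7: open — no interior node is in the conditioning set.
  P8: blocked at collider Motivation (neither it nor any descendant is in the conditioning set).
{ClassSize} does not satisfy the backdoor criterion.

No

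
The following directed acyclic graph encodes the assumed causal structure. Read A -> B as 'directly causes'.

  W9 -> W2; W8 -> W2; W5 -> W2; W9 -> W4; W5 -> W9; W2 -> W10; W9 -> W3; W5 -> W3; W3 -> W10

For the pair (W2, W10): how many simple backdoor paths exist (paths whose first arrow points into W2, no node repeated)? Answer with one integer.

A backdoor path from W2 to W10 is any simple undirected path whose first edge points into W2 (i.e. leaves W2 via a parent).
Parents of W2: {W5, W8, W9}.
Enumerating:
  P1: W2 <- W5 -> W9 -> W3 -> W10
  P2: W2 <- W5 -> W3 -> W10
  P3: W2 <- W9 <- W5 -> W3 -> W10
  P4: W2 <- W9 -> W3 -> W10
That exhausts the simple backdoor paths. Count: 4.

4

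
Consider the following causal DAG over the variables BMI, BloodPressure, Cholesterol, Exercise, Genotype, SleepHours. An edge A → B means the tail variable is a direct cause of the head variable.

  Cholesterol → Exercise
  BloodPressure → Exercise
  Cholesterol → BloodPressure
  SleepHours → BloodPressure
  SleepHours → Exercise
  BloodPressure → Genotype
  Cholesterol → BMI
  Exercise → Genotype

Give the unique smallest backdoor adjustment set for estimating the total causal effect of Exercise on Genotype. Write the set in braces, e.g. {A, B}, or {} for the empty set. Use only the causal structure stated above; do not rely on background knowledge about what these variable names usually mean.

Variables eligible for adjustment (non-descendants of Exercise, excluding Exercise and Genotype): {BMI, BloodPressure, Cholesterol, SleepHours}.
Backdoor paths from Exercise to Genotype:
  P1: Exercise <- SleepHours -> BloodPressure -> Genotype
  P2: Exercise <- Cholesterol -> BloodPressure -> Genotype
  P3: Exercise <- BloodPressure -> Genotype
The empty set is not sufficient: P1 (Exercise <- SleepHours -> BloodPressure -> Genotype) has no collider blocking it and no conditioned non-collider, so it is open.
Try {BloodPressure}:
  P1: blocked at chain node BloodPressure ∈ conditioning set.
  P2: blocked at chain node BloodPressure ∈ conditioning set.
  P3: blocked at fork node BloodPressure ∈ conditioning set.
{BloodPressure} contains no descendant of Exercise and blocks every backdoor path.
No other singleton works — e.g. {SleepHours} leaves P2 open — so {BloodPressure} is the unique smallest valid adjustment set.

{BloodPressure}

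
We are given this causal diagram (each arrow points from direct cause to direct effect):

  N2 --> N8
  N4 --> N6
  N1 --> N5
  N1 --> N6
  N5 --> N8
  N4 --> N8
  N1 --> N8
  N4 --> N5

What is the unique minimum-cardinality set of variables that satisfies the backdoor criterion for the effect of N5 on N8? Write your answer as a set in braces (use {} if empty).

{N1, N4}

Variables eligible for adjustment (non-descendants of N5, excluding N5 and N8): {N1, N2, N4, N6}.
Backdoor paths from N5 to N8:
  P1: N5 <- N1 -> N6 <- N4 -> N8
  P2: N5 <- N1 -> N8
  P3: N5 <- N4 -> N6 <- N1 -> N8
  P4: N5 <- N4 -> N8
The empty set is not sufficient: P2 (N5 <- N1 -> N8) has no collider blocking it and no conditioned non-collider, so it is open.
Try {N1, N4}:
  P1: blocked at fork node N1 ∈ conditioning set.
  P2: blocked at fork node N1 ∈ conditioning set.
  P3: blocked at fork node N4 ∈ conditioning set.
  P4: blocked at fork node N4 ∈ conditioning set.
{N1, N4} contains no descendant of N5 and blocks every backdoor path.
Every element of {N1, N4} is needed (dropping N1 leaves P2 open; dropping N4 leaves P4 open), so no proper subset is valid.
Among all size-2 subsets of the eligible variables, only {N1, N4} blocks every backdoor path, so it is the unique smallest valid adjustment set.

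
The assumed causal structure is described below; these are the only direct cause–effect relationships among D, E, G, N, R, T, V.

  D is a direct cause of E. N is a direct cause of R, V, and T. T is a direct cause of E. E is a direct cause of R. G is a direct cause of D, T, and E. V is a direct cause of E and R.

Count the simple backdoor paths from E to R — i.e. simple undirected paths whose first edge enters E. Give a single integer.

8

A backdoor path from E to R is any simple undirected path whose first edge points into E (i.e. leaves E via a parent).
Parents of E: {D, G, T, V}.
Enumerating:
  P1: E <- G -> T <- N -> V -> R
  P2: E <- G -> T <- N -> R
  P3: E <- D <- G -> T <- N -> V -> R
  P4: E <- D <- G -> T <- N -> R
  P5: E <- T <- N -> V -> R
  P6: E <- T <- N -> R
  P7: E <- V <- N -> R
  P8: E <- V -> R
That exhausts the simple backdoor paths. Count: 8.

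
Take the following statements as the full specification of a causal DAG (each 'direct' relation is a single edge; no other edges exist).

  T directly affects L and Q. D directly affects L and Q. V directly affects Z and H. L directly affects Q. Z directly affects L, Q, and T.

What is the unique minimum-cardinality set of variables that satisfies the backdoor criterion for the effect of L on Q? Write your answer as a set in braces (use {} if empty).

{D, T, Z}

Variables eligible for adjustment (non-descendants of L, excluding L and Q): {D, H, T, V, Z}.
Backdoor paths from L to Q:
  P1: L <- D -> Q
  P2: L <- Z -> T -> Q
  P3: L <- Z -> Q
  P4: L <- T <- Z -> Q
  P5: L <- T -> Q
The empty set is not sufficient: P1 (L <- D -> Q) has no collider blocking it and no conditioned non-collider, so it is open.
Try {D, T, Z}:
  P1: blocked at fork node D ∈ conditioning set.
  P2: blocked at fork node Z ∈ conditioning set.
  P3: blocked at fork node Z ∈ conditioning set.
  P4: blocked at chain node T ∈ conditioning set.
  P5: blocked at fork node T ∈ conditioning set.
{D, T, Z} contains no descendant of L and blocks every backdoor path.
Every element of {D, T, Z} is needed (dropping D leaves P1 open; dropping T leaves P5 open; dropping Z leaves P3 open), so no proper subset is valid.
Among all size-3 subsets of the eligible variables, only {D, T, Z} blocks every backdoor path, so it is the unique smallest valid adjustment set.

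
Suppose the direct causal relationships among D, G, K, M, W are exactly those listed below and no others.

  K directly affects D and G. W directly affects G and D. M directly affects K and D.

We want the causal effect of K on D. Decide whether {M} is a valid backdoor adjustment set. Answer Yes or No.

Backdoor paths from K to D (paths whose first edge points into K):
  P1: K <- M -> D
Condition 1 (no descendant of K in the set): holds — descendants of K are {D, G}; none are in {M}.
Condition 2 (every backdoor path blocked by {M}):
  P1: blocked at fork node M ∈ conditioning set.
{M} satisfies the backdoor criterion.

Yes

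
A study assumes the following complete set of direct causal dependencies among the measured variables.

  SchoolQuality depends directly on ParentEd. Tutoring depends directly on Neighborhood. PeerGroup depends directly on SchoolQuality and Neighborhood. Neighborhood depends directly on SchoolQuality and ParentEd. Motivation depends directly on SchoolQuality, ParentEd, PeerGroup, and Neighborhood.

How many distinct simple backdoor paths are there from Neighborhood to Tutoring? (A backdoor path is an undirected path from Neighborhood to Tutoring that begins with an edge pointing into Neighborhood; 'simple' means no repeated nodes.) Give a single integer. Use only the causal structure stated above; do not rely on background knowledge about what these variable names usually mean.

A backdoor path from Neighborhood to Tutoring is any simple undirected path whose first edge points into Neighborhood (i.e. leaves Neighborhood via a parent).
Parents of Neighborhood: {ParentEd, SchoolQuality}.
No simple path from any parent of Neighborhood reaches Tutoring without revisiting Neighborhood, so there are no backdoor paths.

0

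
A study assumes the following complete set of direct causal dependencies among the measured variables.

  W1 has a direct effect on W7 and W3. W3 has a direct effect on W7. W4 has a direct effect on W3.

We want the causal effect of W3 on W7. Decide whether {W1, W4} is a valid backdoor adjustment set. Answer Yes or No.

Yes

Backdoor paths from W3 to W7 (paths whose first edge points into W3):
  P1: W3 <- W1 -> W7
Condition 1 (no descendant of W3 in the set): holds — descendants of W3 are {W7}; none are in {W1, W4}.
Condition 2 (every backdoor path blocked by {W1, W4}):
  P1: blocked at fork node W1 ∈ conditioning set.
{W1, W4} satisfies the backdoor criterion.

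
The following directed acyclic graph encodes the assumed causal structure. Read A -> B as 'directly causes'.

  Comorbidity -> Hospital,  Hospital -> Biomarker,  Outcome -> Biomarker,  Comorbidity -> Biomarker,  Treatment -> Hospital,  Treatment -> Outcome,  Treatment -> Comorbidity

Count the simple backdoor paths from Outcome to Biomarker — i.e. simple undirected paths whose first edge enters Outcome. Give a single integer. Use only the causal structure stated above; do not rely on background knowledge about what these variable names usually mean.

4

A backdoor path from Outcome to Biomarker is any simple undirected path whose first edge points into Outcome (i.e. leaves Outcome via a parent).
Parents of Outcome: {Treatment}.
Enumerating:
  P1: Outcome <- Treatment -> Comorbidity -> Hospital -> Biomarker
  P2: Outcome <- Treatment -> Comorbidity -> Biomarker
  P3: Outcome <- Treatment -> Hospital <- Comorbidity -> Biomarker
  P4: Outcome <- Treatment -> Hospital -> Biomarker
That exhausts the simple backdoor paths. Count: 4.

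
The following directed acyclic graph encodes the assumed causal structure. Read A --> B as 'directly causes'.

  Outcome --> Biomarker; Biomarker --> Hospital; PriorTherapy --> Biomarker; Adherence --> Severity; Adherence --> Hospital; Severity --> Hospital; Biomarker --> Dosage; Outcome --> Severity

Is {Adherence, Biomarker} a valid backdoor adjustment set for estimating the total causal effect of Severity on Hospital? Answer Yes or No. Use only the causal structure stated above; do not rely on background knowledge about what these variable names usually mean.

Yes

Backdoor paths from Severity to Hospital (paths whose first edge points into Severity):
  P1: Severity <- Outcome -> Biomarker -> Hospital
  P2: Severity <- Adherence -> Hospital
Condition 1 (no descendant of Severity in the set): holds — descendants of Severity are {Hospital}; none are in {Adherence, Biomarker}.
Condition 2 (every backdoor path blocked by {Adherence, Biomarker}):
  P1: blocked at chain node Biomarker ∈ conditioning set.
  P2: blocked at fork node Adherence ∈ conditioning set.
{Adherence, Biomarker} satisfies the backdoor criterion.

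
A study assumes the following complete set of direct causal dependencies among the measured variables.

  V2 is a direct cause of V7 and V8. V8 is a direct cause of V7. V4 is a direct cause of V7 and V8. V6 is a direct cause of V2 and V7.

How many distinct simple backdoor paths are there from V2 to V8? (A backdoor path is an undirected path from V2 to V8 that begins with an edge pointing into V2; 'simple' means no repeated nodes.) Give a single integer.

2

A backdoor path from V2 to V8 is any simple undirected path whose first edge points into V2 (i.e. leaves V2 via a parent).
Parents of V2: {V6}.
Enumerating:
  P1: V2 <- V6 -> V7 <- V4 -> V8
  P2: V2 <- V6 -> V7 <- V8
That exhausts the simple backdoor paths. Count: 2.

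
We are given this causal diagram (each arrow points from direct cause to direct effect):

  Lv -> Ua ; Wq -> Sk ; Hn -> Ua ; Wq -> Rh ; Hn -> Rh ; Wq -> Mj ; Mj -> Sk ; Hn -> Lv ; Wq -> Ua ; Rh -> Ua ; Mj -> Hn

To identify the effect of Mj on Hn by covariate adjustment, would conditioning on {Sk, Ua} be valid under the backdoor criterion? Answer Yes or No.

No

Backdoor paths from Mj to Hn (paths whose first edge points into Mj):
  P1: Mj <- Wq -> Rh <- Hn
  P2: Mj <- Wq -> Rh -> Ua <- Hn
  P3: Mj <- Wq -> Rh -> Ua <- Lv <- Hn
  P4: Mj <- Wq -> Ua <- Hn
  P5: Mj <- Wq -> Ua <- Rh <- Hn
  P6: Mj <- Wq -> Ua <- Lv <- Hn
Condition 1 (no descendant of Mj in the set): FAILS — Sk and Ua are descendants of Mj.
Condition 2 (every backdoor path blocked by {Sk, Ua}):
  P1: open — collider(s) Rh are conditioned on (or have a conditioned descendant) and no non-collider on the path is in the set.
  P2: open — collider(s) Ua are conditioned on (or have a conditioned descendant) and no non-collider on the path is in the set.
  P3: open — collider(s) Ua are conditioned on (or have a conditioned descendant) and no non-collider on the path is in the set.
  P4: open — collider(s) Ua are conditioned on (or have a conditioned descendant) and no non-collider on the path is in the set.
  P5: open — collider(s) Ua are conditioned on (or have a conditioned descendant) and no non-collider on the path is in the set.
  P6: open — collider(s) Ua are conditioned on (or have a conditioned descendant) and no non-collider on the path is in the set.
{Sk, Ua} does not satisfy the backdoor criterion.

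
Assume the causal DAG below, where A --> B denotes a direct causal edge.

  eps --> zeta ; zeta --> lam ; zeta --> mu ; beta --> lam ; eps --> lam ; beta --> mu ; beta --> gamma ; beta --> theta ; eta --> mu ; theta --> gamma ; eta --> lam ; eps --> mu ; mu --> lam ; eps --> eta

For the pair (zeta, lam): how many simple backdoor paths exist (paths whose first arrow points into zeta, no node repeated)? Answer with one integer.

A backdoor path from zeta to lam is any simple undirected path whose first edge points into zeta (i.e. leaves zeta via a parent).
Parents of zeta: {eps}.
Enumerating:
  P1: zeta <- eps -> eta -> mu <- beta -> lam
  P2: zeta <- eps -> eta -> mu -> lam
  P3: zeta <- eps -> eta -> lam
  P4: zeta <- eps -> mu <- beta -> lam
  P5: zeta <- eps -> mu <- eta -> lam
  P6: zeta <- eps -> mu -> lam
  P7: zeta <- eps -> lam
That exhausts the simple backdoor paths. Count: 7.

7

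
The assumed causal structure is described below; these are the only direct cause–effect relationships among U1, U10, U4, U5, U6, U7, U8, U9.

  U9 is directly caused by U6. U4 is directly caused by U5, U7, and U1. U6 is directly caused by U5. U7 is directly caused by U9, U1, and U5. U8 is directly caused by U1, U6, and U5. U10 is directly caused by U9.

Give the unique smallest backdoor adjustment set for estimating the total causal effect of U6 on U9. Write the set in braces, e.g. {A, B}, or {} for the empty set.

{}

Variables eligible for adjustment (non-descendants of U6, excluding U6 and U9): {U1, U5}.
Backdoor paths from U6 to U9:
  P1: U6 <- U5 -> U7 <- U9
  P2: U6 <- U5 -> U4 <- U1 -> U7 <- U9
  P3: U6 <- U5 -> U4 <- U7 <- U9
  P4: U6 <- U5 -> U8 <- U1 -> U7 <- U9
  P5: U6 <- U5 -> U8 <- U1 -> U4 <- U7 <- U9
Each backdoor path contains an unconditioned collider, so every path is already blocked with the empty conditioning set:
  P1: blocked at collider U7 (neither it nor any descendant is in the conditioning set).
  P2: blocked at collider U4 (neither it nor any descendant is in the conditioning set).
  P3: blocked at collider U4 (neither it nor any descendant is in the conditioning set).
  P4: blocked at collider U8 (neither it nor any descendant is in the conditioning set).
  P5: blocked at collider U8 (neither it nor any descendant is in the conditioning set).
The empty set is therefore the unique smallest valid set.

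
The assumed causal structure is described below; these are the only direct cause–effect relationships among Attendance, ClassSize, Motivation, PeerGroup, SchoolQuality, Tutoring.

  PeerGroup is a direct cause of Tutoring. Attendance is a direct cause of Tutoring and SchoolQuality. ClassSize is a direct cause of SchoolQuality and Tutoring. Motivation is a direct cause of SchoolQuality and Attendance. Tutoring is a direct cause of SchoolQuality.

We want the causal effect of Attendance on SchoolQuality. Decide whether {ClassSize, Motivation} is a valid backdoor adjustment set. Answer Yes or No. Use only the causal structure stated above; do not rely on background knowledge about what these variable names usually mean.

Yes

Backdoor paths from Attendance to SchoolQuality (paths whose first edge points into Attendance):
  P1: Attendance <- Motivation -> SchoolQuality
Condition 1 (no descendant of Attendance in the set): holds — descendants of Attendance are {SchoolQuality, Tutoring}; none are in {ClassSize, Motivation}.
Condition 2 (every backdoor path blocked by {ClassSize, Motivation}):
  P1: blocked at fork node Motivation ∈ conditioning set.
{ClassSize, Motivation} satisfies the backdoor criterion.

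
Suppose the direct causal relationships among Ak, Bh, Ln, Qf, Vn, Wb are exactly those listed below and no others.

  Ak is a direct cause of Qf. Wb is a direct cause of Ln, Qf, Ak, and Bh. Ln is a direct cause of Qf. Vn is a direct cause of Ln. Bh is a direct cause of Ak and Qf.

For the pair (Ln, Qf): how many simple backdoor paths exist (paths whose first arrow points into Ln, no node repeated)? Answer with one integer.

5

A backdoor path from Ln to Qf is any simple undirected path whose first edge points into Ln (i.e. leaves Ln via a parent).
Parents of Ln: {Vn, Wb}.
Enumerating:
  P1: Ln <- Wb -> Bh -> Ak -> Qf
  P2: Ln <- Wb -> Bh -> Qf
  P3: Ln <- Wb -> Ak <- Bh -> Qf
  P4: Ln <- Wb -> Ak -> Qf
  P5: Ln <- Wb -> Qf
That exhausts the simple backdoor paths. Count: 5.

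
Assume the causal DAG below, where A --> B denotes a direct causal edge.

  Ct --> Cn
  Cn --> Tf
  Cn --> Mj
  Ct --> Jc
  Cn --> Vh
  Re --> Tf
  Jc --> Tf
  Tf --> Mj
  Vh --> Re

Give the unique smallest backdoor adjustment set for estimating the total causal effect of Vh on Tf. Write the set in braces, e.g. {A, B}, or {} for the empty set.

Variables eligible for adjustment (non-descendants of Vh, excluding Vh and Tf): {Cn, Ct, Jc}.
Backdoor paths from Vh to Tf:
  P1: Vh <- Cn <- Ct -> Jc -> Tf
  P2: Vh <- Cn -> Tf
  P3: Vh <- Cn -> Mj <- Tf
The empty set is not sufficient: P1 (Vh <- Cn <- Ct -> Jc -> Tf) has no collider blocking it and no conditioned non-collider, so it is open.
Try {Cn}:
  P1: blocked at chain node Cn ∈ conditioning set.
  P2: blocked at fork node Cn ∈ conditioning set.
  P3: blocked at fork node Cn ∈ conditioning set.
{Cn} contains no descendant of Vh and blocks every backdoor path.
No other singleton works — e.g. {Ct} leaves P2 open — so {Cn} is the unique smallest valid adjustment set.

{Cn}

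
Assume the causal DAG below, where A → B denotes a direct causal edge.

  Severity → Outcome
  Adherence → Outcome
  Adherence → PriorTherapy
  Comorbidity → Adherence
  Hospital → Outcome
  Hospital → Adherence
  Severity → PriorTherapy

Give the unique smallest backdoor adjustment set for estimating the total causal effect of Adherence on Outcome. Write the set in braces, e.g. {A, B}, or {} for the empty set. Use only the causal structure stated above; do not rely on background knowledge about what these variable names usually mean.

Variables eligible for adjustment (non-descendants of Adherence, excluding Adherence and Outcome): {Comorbidity, Hospital, Severity}.
Backdoor paths from Adherence to Outcome:
  P1: Adherence <- Hospital -> Outcome
The empty set is not sufficient: P1 (Adherence <- Hospital -> Outcome) has no collider blocking it and no conditioned non-collider, so it is open.
Try {Hospital}:
  P1: blocked at fork node Hospital ∈ conditioning set.
{Hospital} contains no descendant of Adherence and blocks every backdoor path.
No other singleton works — e.g. {Comorbidity} leaves P1 open — so {Hospital} is the unique smallest valid adjustment set.

{Hospital}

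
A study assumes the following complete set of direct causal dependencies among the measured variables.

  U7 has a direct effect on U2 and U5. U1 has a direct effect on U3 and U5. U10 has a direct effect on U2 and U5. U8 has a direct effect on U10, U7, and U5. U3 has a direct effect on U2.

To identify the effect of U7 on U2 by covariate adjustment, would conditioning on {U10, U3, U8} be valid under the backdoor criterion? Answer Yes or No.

Backdoor paths from U7 to U2 (paths whose first edge points into U7):
  P1: U7 <- U8 -> U10 -> U2
  P2: U7 <- U8 -> U10 -> U5 <- U1 -> U3 -> U2
  P3: U7 <- U8 -> U5 <- U1 -> U3 -> U2
  P4: U7 <- U8 -> U5 <- U10 -> U2
Condition 1 (no descendant of U7 in the set): holds — descendants of U7 are {U2, U5}; none are in {U10, U3, U8}.
Condition 2 (every backdoor path blocked by {U10, U3, U8}):
  P1: blocked at fork node U8 ∈ conditioning set.
  P2: blocked at fork node U8 ∈ conditioning set.
  P3: blocked at fork node U8 ∈ conditioning set.
  P4: blocked at fork node U8 ∈ conditioning set.
{U10, U3, U8} satisfies the backdoor criterion.

Yes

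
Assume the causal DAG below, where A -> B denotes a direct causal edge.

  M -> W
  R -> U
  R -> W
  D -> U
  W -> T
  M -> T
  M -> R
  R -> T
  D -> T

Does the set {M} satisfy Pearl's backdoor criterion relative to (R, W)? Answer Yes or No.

Yes

Backdoor paths from R to W (paths whose first edge points into R):
  P1: R <- M -> W
  P2: R <- M -> T <- W
Condition 1 (no descendant of R in the set): holds — descendants of R are {T, U, W}; none are in {M}.
Condition 2 (every backdoor path blocked by {M}):
  P1: blocked at fork node M ∈ conditioning set.
  P2: blocked at fork node M ∈ conditioning set.
{M} satisfies the backdoor criterion.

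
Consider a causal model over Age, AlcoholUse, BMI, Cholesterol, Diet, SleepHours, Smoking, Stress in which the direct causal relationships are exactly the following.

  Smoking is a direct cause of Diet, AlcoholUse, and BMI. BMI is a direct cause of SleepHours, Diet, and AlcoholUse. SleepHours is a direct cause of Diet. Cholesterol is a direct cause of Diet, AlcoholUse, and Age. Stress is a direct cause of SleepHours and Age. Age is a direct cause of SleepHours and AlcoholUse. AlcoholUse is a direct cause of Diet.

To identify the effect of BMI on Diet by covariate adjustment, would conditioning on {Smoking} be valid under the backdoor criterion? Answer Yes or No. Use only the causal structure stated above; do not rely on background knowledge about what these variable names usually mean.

Backdoor paths from BMI to Diet (paths whose first edge points into BMI):
  P1: BMI <- Smoking -> AlcoholUse <- Cholesterol -> Age <- Stress -> SleepHours -> Diet
  P2: BMI <- Smoking -> AlcoholUse <- Cholesterol -> Age -> SleepHours -> Diet
  P3: BMI <- Smoking -> AlcoholUse <- Cholesterol -> Diet
  P4: BMI <- Smoking -> AlcoholUse <- Age <- Stress -> SleepHours -> Diet
  P5: BMI <- Smoking -> AlcoholUse <- Age <- Cholesterol -> Diet
  P6: BMI <- Smoking -> AlcoholUse <- Age -> SleepHours -> Diet
  P7: BMI <- Smoking -> AlcoholUse -> Diet
  P8: BMI <- Smoking -> Diet
Condition 1 (no descendant of BMI in the set): holds — descendants of BMI are {AlcoholUse, Diet, SleepHours}; none are in {Smoking}.
Condition 2 (every backdoor path blocked by {Smoking}):
  P1: blocked at fork node Smoking ∈ conditioning set.
  P2: blocked at fork node Smoking ∈ conditioning set.
  P3: blocked at fork node Smoking ∈ conditioning set.
  P4: blocked at fork node Smoking ∈ conditioning set.
  P5: blocked at fork node Smoking ∈ conditioning set.
  P6: blocked at fork node Smoking ∈ conditioning set.
  P7: blocked at fork node Smoking ∈ conditioning set.
  P8: blocked at fork node Smoking ∈ conditioning set.
{Smoking} satisfies the backdoor criterion.

Yes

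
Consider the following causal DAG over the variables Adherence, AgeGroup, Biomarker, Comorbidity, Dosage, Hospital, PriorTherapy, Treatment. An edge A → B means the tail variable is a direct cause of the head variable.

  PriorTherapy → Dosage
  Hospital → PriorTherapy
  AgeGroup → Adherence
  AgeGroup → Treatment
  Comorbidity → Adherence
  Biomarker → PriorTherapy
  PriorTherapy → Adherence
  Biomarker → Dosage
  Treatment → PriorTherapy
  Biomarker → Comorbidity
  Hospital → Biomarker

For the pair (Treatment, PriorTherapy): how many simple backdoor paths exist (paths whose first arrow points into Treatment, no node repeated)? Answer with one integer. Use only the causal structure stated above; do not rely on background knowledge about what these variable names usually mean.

4

A backdoor path from Treatment to PriorTherapy is any simple undirected path whose first edge points into Treatment (i.e. leaves Treatment via a parent).
Parents of Treatment: {AgeGroup}.
Enumerating:
  P1: Treatment <- AgeGroup -> Adherence <- PriorTherapy
  P2: Treatment <- AgeGroup -> Adherence <- Comorbidity <- Biomarker <- Hospital -> PriorTherapy
  P3: Treatment <- AgeGroup -> Adherence <- Comorbidity <- Biomarker -> PriorTherapy
  P4: Treatment <- AgeGroup -> Adherence <- Comorbidity <- Biomarker -> Dosage <- PriorTherapy
That exhausts the simple backdoor paths. Count: 4.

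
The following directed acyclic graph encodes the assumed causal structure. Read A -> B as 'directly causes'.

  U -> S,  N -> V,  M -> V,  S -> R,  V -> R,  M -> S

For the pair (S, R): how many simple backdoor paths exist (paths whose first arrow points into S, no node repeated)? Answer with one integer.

1

A backdoor path from S to R is any simple undirected path whose first edge points into S (i.e. leaves S via a parent).
Parents of S: {M, U}.
Enumerating:
  P1: S <- M -> V -> R
That exhausts the simple backdoor paths. Count: 1.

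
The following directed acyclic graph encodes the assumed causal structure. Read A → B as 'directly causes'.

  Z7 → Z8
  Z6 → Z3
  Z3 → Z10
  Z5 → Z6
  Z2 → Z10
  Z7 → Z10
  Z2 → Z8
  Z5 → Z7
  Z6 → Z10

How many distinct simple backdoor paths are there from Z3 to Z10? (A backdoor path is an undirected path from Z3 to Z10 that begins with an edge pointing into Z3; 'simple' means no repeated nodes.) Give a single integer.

3

A backdoor path from Z3 to Z10 is any simple undirected path whose first edge points into Z3 (i.e. leaves Z3 via a parent).
Parents of Z3: {Z6}.
Enumerating:
  P1: Z3 <- Z6 <- Z5 -> Z7 -> Z8 <- Z2 -> Z10
  P2: Z3 <- Z6 <- Z5 -> Z7 -> Z10
  P3: Z3 <- Z6 -> Z10
That exhausts the simple backdoor paths. Count: 3.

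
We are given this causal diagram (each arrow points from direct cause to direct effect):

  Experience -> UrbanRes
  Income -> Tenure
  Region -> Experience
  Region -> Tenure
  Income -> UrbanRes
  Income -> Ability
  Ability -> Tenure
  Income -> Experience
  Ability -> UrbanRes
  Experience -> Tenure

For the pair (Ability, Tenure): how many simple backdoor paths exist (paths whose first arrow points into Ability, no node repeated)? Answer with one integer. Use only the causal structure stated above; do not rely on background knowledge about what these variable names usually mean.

5

A backdoor path from Ability to Tenure is any simple undirected path whose first edge points into Ability (i.e. leaves Ability via a parent).
Parents of Ability: {Income}.
Enumerating:
  P1: Ability <- Income -> Experience <- Region -> Tenure
  P2: Ability <- Income -> Experience -> Tenure
  P3: Ability <- Income -> UrbanRes <- Experience <- Region -> Tenure
  P4: Ability <- Income -> UrbanRes <- Experience -> Tenure
  P5: Ability <- Income -> Tenure
That exhausts the simple backdoor paths. Count: 5.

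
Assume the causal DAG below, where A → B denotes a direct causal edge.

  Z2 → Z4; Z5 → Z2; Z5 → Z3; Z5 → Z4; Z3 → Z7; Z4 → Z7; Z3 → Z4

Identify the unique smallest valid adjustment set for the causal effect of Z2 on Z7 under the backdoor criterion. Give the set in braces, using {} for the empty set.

Variables eligible for adjustment (non-descendants of Z2, excluding Z2 and Z7): {Z3, Z5}.
Backdoor paths from Z2 to Z7:
  P1: Z2 <- Z5 -> Z3 -> Z4 -> Z7
  P2: Z2 <- Z5 -> Z3 -> Z7
  P3: Z2 <- Z5 -> Z4 <- Z3 -> Z7
  P4: Z2 <- Z5 -> Z4 -> Z7
The empty set is not sufficient: P1 (Z2 <- Z5 -> Z3 -> Z4 -> Z7) has no collider blocking it and no conditioned non-collider, so it is open.
Try {Z5}:
  P1: blocked at fork node Z5 ∈ conditioning set.
  P2: blocked at fork node Z5 ∈ conditioning set.
  P3: blocked at fork node Z5 ∈ conditioning set.
  P4: blocked at fork node Z5 ∈ conditioning set.
{Z5} contains no descendant of Z2 and blocks every backdoor path.
No other singleton works — e.g. {Z3} leaves P4 open — so {Z5} is the unique smallest valid adjustment set.

{Z5}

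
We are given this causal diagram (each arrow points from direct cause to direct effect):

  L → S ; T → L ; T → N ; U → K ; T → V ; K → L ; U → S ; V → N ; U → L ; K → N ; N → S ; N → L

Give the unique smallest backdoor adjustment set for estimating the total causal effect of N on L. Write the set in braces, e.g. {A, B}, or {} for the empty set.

{K, T}

Variables eligible for adjustment (non-descendants of N, excluding N and L): {K, T, U, V}.
Backdoor paths from N to L:
  P1: N <- T -> L
  P2: N <- K <- U -> L
  P3: N <- K <- U -> S <- L
  P4: N <- K -> L
  P5: N <- V <- T -> L
The empty set is not sufficient: P1 (N <- T -> L) has no collider blocking it and no conditioned non-collider, so it is open.
Try {K, T}:
  P1: blocked at fork node T ∈ conditioning set.
  P2: blocked at chain node K ∈ conditioning set.
  P3: blocked at chain node K ∈ conditioning set.
  P4: blocked at fork node K ∈ conditioning set.
  P5: blocked at fork node T ∈ conditioning set.
{K, T} contains no descendant of N and blocks every backdoor path.
Every element of {K, T} is needed (dropping K leaves P2 open; dropping T leaves P1 open), so no proper subset is valid.
Among all size-2 subsets of the eligible variables, only {K, T} blocks every backdoor path, so it is the unique smallest valid adjustment set.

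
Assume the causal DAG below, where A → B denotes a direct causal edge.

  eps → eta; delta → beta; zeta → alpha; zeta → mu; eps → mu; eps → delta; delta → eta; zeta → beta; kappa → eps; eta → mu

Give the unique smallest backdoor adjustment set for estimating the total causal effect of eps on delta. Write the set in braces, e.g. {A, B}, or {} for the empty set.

Variables eligible for adjustment (non-descendants of eps, excluding eps and delta): {alpha, kappa, zeta}.
Backdoor paths from eps to delta:
  (none)
With no backdoor paths the empty set already satisfies the criterion, and it is trivially minimal.

{}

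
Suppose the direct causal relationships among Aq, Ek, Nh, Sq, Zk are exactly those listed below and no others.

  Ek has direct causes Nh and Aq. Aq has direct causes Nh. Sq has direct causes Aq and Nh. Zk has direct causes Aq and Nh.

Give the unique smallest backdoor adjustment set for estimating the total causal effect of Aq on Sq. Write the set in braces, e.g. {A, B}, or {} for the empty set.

Variables eligible for adjustment (non-descendants of Aq, excluding Aq and Sq): {Nh}.
Backdoor paths from Aq to Sq:
  P1: Aq <- Nh -> Sq
The empty set is not sufficient: P1 (Aq <- Nh -> Sq) has no collider blocking it and no conditioned non-collider, so it is open.
Try {Nh}:
  P1: blocked at fork node Nh ∈ conditioning set.
{Nh} contains no descendant of Aq and blocks every backdoor path.
{Nh} is the unique smallest valid adjustment set.

{Nh}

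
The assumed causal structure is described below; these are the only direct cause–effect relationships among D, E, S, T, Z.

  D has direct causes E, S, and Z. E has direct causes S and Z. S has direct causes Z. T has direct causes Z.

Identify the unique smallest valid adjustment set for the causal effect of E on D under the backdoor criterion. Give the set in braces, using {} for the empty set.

{S, Z}

Variables eligible for adjustment (non-descendants of E, excluding E and D): {S, T, Z}.
Backdoor paths from E to D:
  P1: E <- Z -> S -> D
  P2: E <- Z -> D
  P3: E <- S <- Z -> D
  P4: E <- S -> D
The empty set is not sufficient: P1 (E <- Z -> S -> D) has no collider blocking it and no conditioned non-collider, so it is open.
Try {S, Z}:
  P1: blocked at fork node Z ∈ conditioning set.
  P2: blocked at fork node Z ∈ conditioning set.
  P3: blocked at chain node S ∈ conditioning set.
  P4: blocked at fork node S ∈ conditioning set.
{S, Z} contains no descendant of E and blocks every backdoor path.
Every element of {S, Z} is needed (dropping S leaves P4 open; dropping Z leaves P2 open), so no proper subset is valid.
Among all size-2 subsets of the eligible variables, only {S, Z} blocks every backdoor path, so it is the unique smallest valid adjustment set.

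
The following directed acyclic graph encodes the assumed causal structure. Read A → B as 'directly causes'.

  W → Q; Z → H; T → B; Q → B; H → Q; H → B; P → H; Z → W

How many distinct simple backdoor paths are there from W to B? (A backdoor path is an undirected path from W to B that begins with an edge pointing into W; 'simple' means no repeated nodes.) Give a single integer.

2

A backdoor path from W to B is any simple undirected path whose first edge points into W (i.e. leaves W via a parent).
Parents of W: {Z}.
Enumerating:
  P1: W <- Z -> H -> Q -> B
  P2: W <- Z -> H -> B
That exhausts the simple backdoor paths. Count: 2.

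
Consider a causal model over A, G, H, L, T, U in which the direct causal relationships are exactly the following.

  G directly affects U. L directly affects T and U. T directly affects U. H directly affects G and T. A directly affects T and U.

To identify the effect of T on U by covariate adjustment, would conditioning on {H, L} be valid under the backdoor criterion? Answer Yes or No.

No

Backdoor paths from T to U (paths whose first edge points into T):
  P1: T <- A -> U
  P2: T <- L -> U
  P3: T <- H -> G -> U
Condition 1 (no descendant of T in the set): holds — descendants of T are {U}; none are in {H, L}.
Condition 2 (every backdoor path blocked by {H, L}):
  P1: open — no interior node is in the conditioning set.
  P2: blocked at fork node L ∈ conditioning set.
  P3: blocked at fork node H ∈ conditioning set.
{H, L} does not satisfy the backdoor criterion.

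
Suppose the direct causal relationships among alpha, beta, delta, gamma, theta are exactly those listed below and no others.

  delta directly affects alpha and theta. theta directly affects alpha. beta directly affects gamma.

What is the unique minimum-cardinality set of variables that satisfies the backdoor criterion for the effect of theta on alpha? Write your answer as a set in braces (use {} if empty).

{delta}

Variables eligible for adjustment (non-descendants of theta, excluding theta and alpha): {beta, delta, gamma}.
Backdoor paths from theta to alpha:
  P1: theta <- delta -> alpha
The empty set is not sufficient: P1 (theta <- delta -> alpha) has no collider blocking it and no conditioned non-collider, so it is open.
Try {delta}:
  P1: blocked at fork node delta ∈ conditioning set.
{delta} contains no descendant of theta and blocks every backdoor path.
No other singleton works — e.g. {beta} leaves P1 open — so {delta} is the unique smallest valid adjustment set.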